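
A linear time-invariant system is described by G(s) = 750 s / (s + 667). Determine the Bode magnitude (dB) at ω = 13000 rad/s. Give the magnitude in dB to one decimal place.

|j13000| = 1.3e+04
|j13000 + 667| = √(13000² + 667²) = 1.302e+04
|G(j13000)| = 750 × 1.3e+04 / 1.302e+04 = 749.01
20 log₁₀(749.01) = 57.49 dB

57.5 dB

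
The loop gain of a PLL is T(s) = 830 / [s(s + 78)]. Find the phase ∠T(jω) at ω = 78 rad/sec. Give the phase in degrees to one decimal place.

-135.0 deg

∠(j78 + 78) = arctan(78/78) = 45.00°
∠(j78) = 90.00°
∠T(j78) = − (45.00° + 90.00°) = -135.00°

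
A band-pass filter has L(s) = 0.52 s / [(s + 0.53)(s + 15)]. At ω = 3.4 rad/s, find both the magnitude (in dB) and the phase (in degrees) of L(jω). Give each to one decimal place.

|L| = -29.5 dB, ∠L = -3.9 deg

|j3.4| = 3.4
|j3.4 + 0.53| = √(3.4² + 0.53²) = 3.441
|j3.4 + 15| = √(3.4² + 15²) = 15.38
|L(j3.4)| = 0.52 × 3.4 / (3.441 × 15.38) = 0.033406
20 log₁₀(0.033406) = -29.52 dB
∠(j3.4) = 90.00°
∠(j3.4 + 0.53) = arctan(3.4/0.53) = 81.14°
∠(j3.4 + 15) = arctan(3.4/15) = 12.77°
∠L(j3.4) = 90.00° − (81.14° + 12.77°) = -3.91°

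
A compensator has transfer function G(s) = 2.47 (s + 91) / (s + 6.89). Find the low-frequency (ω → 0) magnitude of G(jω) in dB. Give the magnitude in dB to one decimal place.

G(0) = 2.47 × 91 / 6.89 = 32.623
20 log₁₀(32.623) = 30.27 dB

30.3 dB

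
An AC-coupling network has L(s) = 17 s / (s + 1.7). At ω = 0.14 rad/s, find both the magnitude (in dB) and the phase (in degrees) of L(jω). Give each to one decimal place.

|L| = 2.9 dB, ∠L = 85.3 deg

|j0.14| = 0.14
|j0.14 + 1.7| = √(0.14² + 1.7²) = 1.706
|L(j0.14)| = 17 × 0.14 / 1.706 = 1.3953
20 log₁₀(1.3953) = 2.89 dB
∠(j0.14) = 90.00°
∠(j0.14 + 1.7) = arctan(0.14/1.7) = 4.71°
∠L(j0.14) = 90.00° − 4.71° = 85.29°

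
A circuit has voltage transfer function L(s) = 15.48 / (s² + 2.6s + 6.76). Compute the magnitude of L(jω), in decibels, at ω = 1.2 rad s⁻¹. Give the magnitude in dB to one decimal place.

|(j1.2)² + 2.6(j1.2) + 6.76| = |5.32 + j3.12| = 6.167
|L(j1.2)| = 15.48 / 6.167 = 2.51
20 log₁₀(2.51) = 7.99 dB

8.0 dB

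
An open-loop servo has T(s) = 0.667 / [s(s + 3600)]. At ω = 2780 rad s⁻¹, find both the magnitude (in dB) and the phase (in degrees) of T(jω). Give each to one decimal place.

|j2780 + 3600| = √(2780² + 3600²) = 4548
|j2780| = 2780
|T(j2780)| = 0.667 / (4548 × 2780) = 5.2749e-08
20 log₁₀(5.2749e-08) = -145.56 dB
∠(j2780 + 3600) = arctan(2780/3600) = 37.68°
∠(j2780) = 90.00°
∠T(j2780) = − (37.68° + 90.00°) = -127.68°

|T| = -145.6 dB, ∠T = -127.7°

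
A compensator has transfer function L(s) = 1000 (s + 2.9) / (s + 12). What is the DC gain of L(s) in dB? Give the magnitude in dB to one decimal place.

47.7 dB

L(0) = 1000 × 2.9 / 12 = 241.67
20 log₁₀(241.67) = 47.66 dB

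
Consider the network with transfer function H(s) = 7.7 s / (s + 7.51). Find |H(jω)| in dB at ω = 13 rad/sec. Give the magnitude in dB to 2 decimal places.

16.48 dB

|j13| = 13
|j13 + 7.51| = √(13² + 7.51²) = 15.01
|H(j13)| = 7.7 × 13 / 15.01 = 6.6674
20 log₁₀(6.6674) = 16.479 dB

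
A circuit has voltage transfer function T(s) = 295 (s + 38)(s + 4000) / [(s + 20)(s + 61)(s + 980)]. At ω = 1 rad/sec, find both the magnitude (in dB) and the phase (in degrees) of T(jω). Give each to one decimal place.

|j1 + 38| = √(1² + 38²) = 38.01
|j1 + 4000| = √(1² + 4000²) = 4000
|j1 + 20| = √(1² + 20²) = 20.02
|j1 + 61| = √(1² + 61²) = 61.01
|j1 + 980| = √(1² + 980²) = 980
|T(j1)| = 295 × 38.01 × 4000 / (20.02 × 61.01 × 980) = 37.465
20 log₁₀(37.465) = 31.47 dB
∠(j1 + 38) = arctan(1/38) = 1.51°
∠(j1 + 4000) = arctan(1/4000) = 0.01°
∠(j1 + 20) = arctan(1/20) = 2.86°
∠(j1 + 61) = arctan(1/61) = 0.94°
∠(j1 + 980) = arctan(1/980) = 0.06°
∠T(j1) = 1.51° + 0.01° − (2.86° + 0.94° + 0.06°) = -2.34°

|T| = 31.5 dB, ∠T = -2.3 deg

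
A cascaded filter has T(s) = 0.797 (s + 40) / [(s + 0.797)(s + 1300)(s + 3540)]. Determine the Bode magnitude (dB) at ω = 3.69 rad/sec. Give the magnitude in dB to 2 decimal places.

|j3.69 + 40| = √(3.69² + 40²) = 40.17
|j3.69 + 0.797| = √(3.69² + 0.797²) = 3.775
|j3.69 + 1300| = √(3.69² + 1300²) = 1300
|j3.69 + 3540| = √(3.69² + 3540²) = 3540
|T(j3.69)| = 0.797 × 40.17 / (3.775 × 1300 × 3540) = 1.8428e-06
20 log₁₀(1.8428e-06) = -114.690 dB

-114.69 dB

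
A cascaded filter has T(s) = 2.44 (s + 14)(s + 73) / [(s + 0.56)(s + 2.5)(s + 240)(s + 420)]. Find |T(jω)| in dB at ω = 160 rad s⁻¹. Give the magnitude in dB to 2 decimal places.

|j160 + 14| = √(160² + 14²) = 160.6
|j160 + 73| = √(160² + 73²) = 175.9
|j160 + 0.56| = √(160² + 0.56²) = 160
|j160 + 2.5| = √(160² + 2.5²) = 160
|j160 + 240| = √(160² + 240²) = 288.4
|j160 + 420| = √(160² + 420²) = 449.4
|T(j160)| = 2.44 × 160.6 × 175.9 / (160 × 160 × 288.4 × 449.4) = 2.0764e-05
20 log₁₀(2.0764e-05) = -93.654 dB

-93.65 dB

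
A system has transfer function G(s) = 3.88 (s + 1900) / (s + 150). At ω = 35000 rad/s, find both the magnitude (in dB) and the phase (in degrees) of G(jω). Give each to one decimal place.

|j35000 + 1900| = √(35000² + 1900²) = 3.505e+04
|j35000 + 150| = √(35000² + 150²) = 3.5e+04
|G(j35000)| = 3.88 × 3.505e+04 / 3.5e+04 = 3.8857
20 log₁₀(3.8857) = 11.79 dB
∠(j35000 + 1900) = arctan(35000/1900) = 86.89°
∠(j35000 + 150) = arctan(35000/150) = 89.75°
∠G(j35000) = 86.89° − 89.75° = -2.86°

|G| = 11.8 dB, ∠G = -2.9°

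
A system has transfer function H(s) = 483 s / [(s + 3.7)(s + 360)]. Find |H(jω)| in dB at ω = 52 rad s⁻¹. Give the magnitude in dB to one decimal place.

|j52| = 52
|j52 + 3.7| = √(52² + 3.7²) = 52.13
|j52 + 360| = √(52² + 360²) = 363.7
|H(j52)| = 483 × 52 / (52.13 × 363.7) = 1.3245
20 log₁₀(1.3245) = 2.44 dB

2.4 dB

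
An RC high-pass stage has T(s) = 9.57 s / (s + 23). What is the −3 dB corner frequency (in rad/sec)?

For a single-pole high-pass, the −3 dB point is at the pole: ω = 23 rad/sec.

23 rad/sec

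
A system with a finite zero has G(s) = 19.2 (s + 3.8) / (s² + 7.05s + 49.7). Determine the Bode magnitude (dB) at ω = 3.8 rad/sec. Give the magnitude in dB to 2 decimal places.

|j3.8 + 3.8| = √(3.8² + 3.8²) = 5.374
|(j3.8)² + 7.05(j3.8) + 49.7| = |35.26 + j26.79| = 44.28
|G(j3.8)| = 19.2 × 5.374 / 44.28 = 2.33
20 log₁₀(2.33) = 7.347 dB

7.35 dB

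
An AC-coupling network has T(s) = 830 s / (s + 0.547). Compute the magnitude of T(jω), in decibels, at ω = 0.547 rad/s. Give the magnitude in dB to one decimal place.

|j0.547| = 0.547
|j0.547 + 0.547| = √(0.547² + 0.547²) = 0.7736
|T(j0.547)| = 830 × 0.547 / 0.7736 = 586.9
20 log₁₀(586.9) = 55.37 dB

55.4 dB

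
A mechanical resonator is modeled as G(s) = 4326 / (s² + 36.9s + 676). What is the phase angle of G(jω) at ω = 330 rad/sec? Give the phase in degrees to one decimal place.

∠[(j330)² + 36.9(j330) + 676] = ∠[-1.0822e+05 + j12177] = 173.58°
∠G(j330) = −173.58° = -173.58°

-173.6°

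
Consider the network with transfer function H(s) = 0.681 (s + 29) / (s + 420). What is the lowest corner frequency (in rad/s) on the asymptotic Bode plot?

Break frequencies occur at each pole and zero magnitude: 29 rad/s, 420 rad/s.
The lowest is 29 rad/s.

29 rad/s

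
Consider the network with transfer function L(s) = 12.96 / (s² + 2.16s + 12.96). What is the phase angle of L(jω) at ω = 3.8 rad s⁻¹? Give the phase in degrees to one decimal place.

∠[(j3.8)² + 2.16(j3.8) + 12.96] = ∠[-1.48 + j8.208] = 100.22°
∠L(j3.8) = −100.22° = -100.22°

-100.2 deg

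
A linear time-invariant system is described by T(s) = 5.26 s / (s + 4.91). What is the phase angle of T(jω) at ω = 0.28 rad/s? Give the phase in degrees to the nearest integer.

∠(j0.28) = 90.00°
∠(j0.28 + 4.91) = arctan(0.28/4.91) = 3.26°
∠T(j0.28) = 90.00° − 3.26° = 86.74°

87 deg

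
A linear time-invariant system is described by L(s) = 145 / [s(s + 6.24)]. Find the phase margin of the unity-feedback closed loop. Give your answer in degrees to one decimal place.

Gain crossover: |L(jω)| = 1 at ω ≈ 11.3 rad/sec.
∠L(j11.3) = −90° − arctan(11.3/6.24) ≈ -151.01°
PM = 180° + (-151.01°) = 28.99°

29.0 deg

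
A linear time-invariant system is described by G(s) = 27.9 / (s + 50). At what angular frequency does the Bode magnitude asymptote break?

The single real pole at s = −50 gives a corner at ω = 50 rad s⁻¹.

50 rad s⁻¹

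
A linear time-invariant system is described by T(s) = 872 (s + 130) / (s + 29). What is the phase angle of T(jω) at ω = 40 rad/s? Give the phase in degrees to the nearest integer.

-37°

∠(j40 + 130) = arctan(40/130) = 17.10°
∠(j40 + 29) = arctan(40/29) = 54.06°
∠T(j40) = 17.10° − 54.06° = -36.96°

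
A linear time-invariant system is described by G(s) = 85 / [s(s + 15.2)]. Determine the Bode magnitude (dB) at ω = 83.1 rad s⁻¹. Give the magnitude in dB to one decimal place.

|j83.1 + 15.2| = √(83.1² + 15.2²) = 84.48
|j83.1| = 83.1
|G(j83.1)| = 85 / (84.48 × 83.1) = 0.012108
20 log₁₀(0.012108) = -38.34 dB

-38.3 dB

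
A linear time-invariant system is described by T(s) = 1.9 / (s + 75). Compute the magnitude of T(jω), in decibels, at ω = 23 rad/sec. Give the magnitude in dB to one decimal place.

-32.3 dB

|j23 + 75| = √(23² + 75²) = 78.45
|T(j23)| = 1.9 / 78.45 = 0.02422
20 log₁₀(0.02422) = -32.32 dB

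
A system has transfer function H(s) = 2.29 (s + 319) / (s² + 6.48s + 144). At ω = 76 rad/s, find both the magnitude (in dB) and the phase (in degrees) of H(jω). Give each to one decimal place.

|j76 + 319| = √(76² + 319²) = 327.9
|(j76)² + 6.48(j76) + 144| = |-5632 + j492.48| = 5653
|H(j76)| = 2.29 × 327.9 / 5653 = 0.13283
20 log₁₀(0.13283) = -17.53 dB
∠(j76 + 319) = arctan(76/319) = 13.40°
∠[(j76)² + 6.48(j76) + 144] = ∠[-5632 + j492.48] = 175.00°
∠H(j76) = 13.40° − 175.00° = -161.60°

|H| = -17.5 dB, ∠H = -161.6°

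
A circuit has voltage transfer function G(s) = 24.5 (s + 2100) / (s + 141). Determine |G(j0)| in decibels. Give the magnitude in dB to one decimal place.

G(0) = 24.5 × 2100 / 141 = 364.89
20 log₁₀(364.89) = 51.24 dB

51.2 dB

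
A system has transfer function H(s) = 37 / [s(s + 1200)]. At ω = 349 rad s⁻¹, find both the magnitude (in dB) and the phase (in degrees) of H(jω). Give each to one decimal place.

|H| = -81.4 dB, ∠H = -106.2 deg

|j349 + 1200| = √(349² + 1200²) = 1250
|j349| = 349
|H(j349)| = 37 / (1250 × 349) = 8.4833e-05
20 log₁₀(8.4833e-05) = -81.43 dB
∠(j349 + 1200) = arctan(349/1200) = 16.22°
∠(j349) = 90.00°
∠H(j349) = − (16.22° + 90.00°) = -106.22°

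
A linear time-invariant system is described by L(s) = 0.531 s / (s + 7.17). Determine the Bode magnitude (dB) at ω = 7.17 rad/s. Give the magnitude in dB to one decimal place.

-8.5 dB

|j7.17| = 7.17
|j7.17 + 7.17| = √(7.17² + 7.17²) = 10.14
|L(j7.17)| = 0.531 × 7.17 / 10.14 = 0.37547
20 log₁₀(0.37547) = -8.51 dB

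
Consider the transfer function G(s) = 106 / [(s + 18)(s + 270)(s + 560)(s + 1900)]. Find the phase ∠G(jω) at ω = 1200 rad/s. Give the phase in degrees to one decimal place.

∠(j1200 + 18) = arctan(1200/18) = 89.14°
∠(j1200 + 270) = arctan(1200/270) = 77.32°
∠(j1200 + 560) = arctan(1200/560) = 64.98°
∠(j1200 + 1900) = arctan(1200/1900) = 32.28°
∠G(j1200) = − (89.14° + 77.32° + 64.98° + 32.28°) = -263.72°

-263.7°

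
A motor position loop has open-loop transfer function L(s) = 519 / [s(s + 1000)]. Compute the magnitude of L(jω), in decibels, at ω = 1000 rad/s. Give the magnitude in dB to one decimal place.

-68.7 dB

|j1000 + 1000| = √(1000² + 1000²) = 1414
|j1000| = 1000
|L(j1000)| = 519 / (1414 × 1000) = 0.00036699
20 log₁₀(0.00036699) = -68.71 dB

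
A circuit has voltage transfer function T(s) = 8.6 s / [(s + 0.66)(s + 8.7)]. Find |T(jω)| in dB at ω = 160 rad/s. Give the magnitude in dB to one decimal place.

|j160| = 160
|j160 + 0.66| = √(160² + 0.66²) = 160
|j160 + 8.7| = √(160² + 8.7²) = 160.2
|T(j160)| = 8.6 × 160 / (160 × 160.2) = 0.05367
20 log₁₀(0.05367) = -25.41 dB

-25.4 dB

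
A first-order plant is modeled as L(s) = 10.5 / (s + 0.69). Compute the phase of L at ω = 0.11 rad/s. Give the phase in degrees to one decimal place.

∠(j0.11 + 0.69) = arctan(0.11/0.69) = 9.06°
∠L(j0.11) = −9.06° = -9.06°

-9.1°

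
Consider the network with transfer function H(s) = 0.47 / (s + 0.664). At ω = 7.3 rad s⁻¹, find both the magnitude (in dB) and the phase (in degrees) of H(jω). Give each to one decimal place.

|H| = -23.9 dB, ∠H = -84.8 deg

|j7.3 + 0.664| = √(7.3² + 0.664²) = 7.33
|H(j7.3)| = 0.47 / 7.33 = 0.064119
20 log₁₀(0.064119) = -23.86 dB
∠(j7.3 + 0.664) = arctan(7.3/0.664) = 84.80°
∠H(j7.3) = −84.80° = -84.80°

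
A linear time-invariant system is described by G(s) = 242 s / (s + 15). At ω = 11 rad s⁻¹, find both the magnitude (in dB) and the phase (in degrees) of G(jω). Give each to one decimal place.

|G| = 43.1 dB, ∠G = 53.7 deg

|j11| = 11
|j11 + 15| = √(11² + 15²) = 18.6
|G(j11)| = 242 × 11 / 18.6 = 143.11
20 log₁₀(143.11) = 43.11 dB
∠(j11) = 90.00°
∠(j11 + 15) = arctan(11/15) = 36.25°
∠G(j11) = 90.00° − 36.25° = 53.75°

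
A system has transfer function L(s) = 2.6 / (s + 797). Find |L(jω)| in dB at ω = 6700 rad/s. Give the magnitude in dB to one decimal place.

|j6700 + 797| = √(6700² + 797²) = 6747
|L(j6700)| = 2.6 / 6747 = 0.00038534
20 log₁₀(0.00038534) = -68.28 dB

-68.3 dB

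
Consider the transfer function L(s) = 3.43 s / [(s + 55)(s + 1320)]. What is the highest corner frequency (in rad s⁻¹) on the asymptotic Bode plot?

1320 rad s⁻¹

Break frequencies occur at each pole and zero magnitude: 55 rad s⁻¹, 1320 rad s⁻¹.
The highest is 1320 rad s⁻¹.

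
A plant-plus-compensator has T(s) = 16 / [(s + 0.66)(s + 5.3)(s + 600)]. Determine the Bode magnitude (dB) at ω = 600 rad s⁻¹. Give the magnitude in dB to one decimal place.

-145.6 dB

|j600 + 0.66| = √(600² + 0.66²) = 600
|j600 + 5.3| = √(600² + 5.3²) = 600
|j600 + 600| = √(600² + 600²) = 848.5
|T(j600)| = 16 / (600 × 600 × 848.5) = 5.2376e-08
20 log₁₀(5.2376e-08) = -145.62 dB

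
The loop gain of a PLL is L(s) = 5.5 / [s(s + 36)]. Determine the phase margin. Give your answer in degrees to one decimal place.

Gain crossover: |L(jω)| = 1 at ω ≈ 0.153 rad/sec.
∠L(j0.153) = −90° − arctan(0.153/36) ≈ -90.24°
PM = 180° + (-90.24°) = 89.76°

89.8 deg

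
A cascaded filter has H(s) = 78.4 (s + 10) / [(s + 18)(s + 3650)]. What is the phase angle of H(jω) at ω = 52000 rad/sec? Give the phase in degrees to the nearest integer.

-86°

∠(j52000 + 10) = arctan(52000/10) = 89.99°
∠(j52000 + 18) = arctan(52000/18) = 89.98°
∠(j52000 + 3650) = arctan(52000/3650) = 85.98°
∠H(j52000) = 89.99° − (89.98° + 85.98°) = -85.98°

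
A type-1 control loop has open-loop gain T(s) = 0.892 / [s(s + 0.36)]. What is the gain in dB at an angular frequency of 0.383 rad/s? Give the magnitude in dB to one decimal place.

|j0.383 + 0.36| = √(0.383² + 0.36²) = 0.5256
|j0.383| = 0.383
|T(j0.383)| = 0.892 / (0.5256 × 0.383) = 4.4308
20 log₁₀(4.4308) = 12.93 dB

12.9 dB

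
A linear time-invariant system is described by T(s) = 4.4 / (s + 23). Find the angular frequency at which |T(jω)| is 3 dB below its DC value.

23 rad s⁻¹

For a single-pole low-pass, the −3 dB point is at the pole: ω = 23 rad s⁻¹.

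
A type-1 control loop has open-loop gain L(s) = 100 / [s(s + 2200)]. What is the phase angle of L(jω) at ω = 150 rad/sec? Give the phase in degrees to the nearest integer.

-94°

∠(j150 + 2200) = arctan(150/2200) = 3.90°
∠(j150) = 90.00°
∠L(j150) = − (3.90° + 90.00°) = -93.90°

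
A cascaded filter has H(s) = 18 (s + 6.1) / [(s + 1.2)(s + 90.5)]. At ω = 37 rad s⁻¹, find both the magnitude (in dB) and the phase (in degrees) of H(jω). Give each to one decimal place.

|H| = -14.6 dB, ∠H = -29.7°

|j37 + 6.1| = √(37² + 6.1²) = 37.5
|j37 + 1.2| = √(37² + 1.2²) = 37.02
|j37 + 90.5| = √(37² + 90.5²) = 97.77
|H(j37)| = 18 × 37.5 / (37.02 × 97.77) = 0.18649
20 log₁₀(0.18649) = -14.59 dB
∠(j37 + 6.1) = arctan(37/6.1) = 80.64°
∠(j37 + 1.2) = arctan(37/1.2) = 88.14°
∠(j37 + 90.5) = arctan(37/90.5) = 22.24°
∠H(j37) = 80.64° − (88.14° + 22.24°) = -29.74°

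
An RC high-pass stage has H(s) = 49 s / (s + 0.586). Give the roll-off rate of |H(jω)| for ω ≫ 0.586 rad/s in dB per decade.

0 dB/decade

With 1 zero and 1 pole, the high-frequency asymptotic slope is 20 × (1 − 1) = 0 dB/decade.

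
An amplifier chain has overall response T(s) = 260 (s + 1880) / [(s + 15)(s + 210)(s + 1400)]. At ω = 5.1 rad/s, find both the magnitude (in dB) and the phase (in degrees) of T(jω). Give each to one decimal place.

|j5.1 + 1880| = √(5.1² + 1880²) = 1880
|j5.1 + 15| = √(5.1² + 15²) = 15.84
|j5.1 + 210| = √(5.1² + 210²) = 210.1
|j5.1 + 1400| = √(5.1² + 1400²) = 1400
|T(j5.1)| = 260 × 1880 / (15.84 × 210.1 × 1400) = 0.10491
20 log₁₀(0.10491) = -19.58 dB
∠(j5.1 + 1880) = arctan(5.1/1880) = 0.16°
∠(j5.1 + 15) = arctan(5.1/15) = 18.78°
∠(j5.1 + 210) = arctan(5.1/210) = 1.39°
∠(j5.1 + 1400) = arctan(5.1/1400) = 0.21°
∠T(j5.1) = 0.16° − (18.78° + 1.39° + 0.21°) = -20.22°

|T| = -19.6 dB, ∠T = -20.2 deg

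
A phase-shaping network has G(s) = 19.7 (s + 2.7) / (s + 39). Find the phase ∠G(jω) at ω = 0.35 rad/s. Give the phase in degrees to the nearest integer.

∠(j0.35 + 2.7) = arctan(0.35/2.7) = 7.39°
∠(j0.35 + 39) = arctan(0.35/39) = 0.51°
∠G(j0.35) = 7.39° − 0.51° = 6.87°

7°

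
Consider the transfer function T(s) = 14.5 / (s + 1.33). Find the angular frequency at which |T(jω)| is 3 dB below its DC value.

For a single-pole low-pass, the −3 dB point is at the pole: ω = 1.33 rad s⁻¹.

1.33 rad s⁻¹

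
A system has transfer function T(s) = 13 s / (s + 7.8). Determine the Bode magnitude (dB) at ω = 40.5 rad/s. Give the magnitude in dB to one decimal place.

22.1 dB

|j40.5| = 40.5
|j40.5 + 7.8| = √(40.5² + 7.8²) = 41.24
|T(j40.5)| = 13 × 40.5 / 41.24 = 12.765
20 log₁₀(12.765) = 22.12 dB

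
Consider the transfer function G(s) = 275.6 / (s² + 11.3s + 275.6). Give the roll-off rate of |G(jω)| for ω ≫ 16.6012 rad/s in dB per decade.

With 0 zeros and 2 poles, the high-frequency asymptotic slope is 20 × (0 − 2) = -40 dB/decade.

-40 dB/decade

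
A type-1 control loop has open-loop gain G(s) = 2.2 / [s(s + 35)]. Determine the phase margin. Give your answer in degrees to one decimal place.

Gain crossover: |G(jω)| = 1 at ω ≈ 0.0629 rad/s.
∠G(j0.0629) = −90° − arctan(0.0629/35) ≈ -90.10°
PM = 180° + (-90.10°) = 89.90°

89.9°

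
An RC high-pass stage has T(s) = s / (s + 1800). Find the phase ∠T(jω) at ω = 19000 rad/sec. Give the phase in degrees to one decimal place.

∠(j19000) = 90.00°
∠(j19000 + 1800) = arctan(19000/1800) = 84.59°
∠T(j19000) = 90.00° − 84.59° = 5.41°

5.4°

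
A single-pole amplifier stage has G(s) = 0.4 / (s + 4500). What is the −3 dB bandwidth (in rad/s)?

4500 rad/s

For a single-pole low-pass, the −3 dB point is at the pole: ω = 4500 rad/s.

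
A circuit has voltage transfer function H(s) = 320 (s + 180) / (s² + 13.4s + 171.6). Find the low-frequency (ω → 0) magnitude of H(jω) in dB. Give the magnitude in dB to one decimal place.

50.5 dB

H(0) = 320 × 180 / 171.6 = 335.66
20 log₁₀(335.66) = 50.52 dB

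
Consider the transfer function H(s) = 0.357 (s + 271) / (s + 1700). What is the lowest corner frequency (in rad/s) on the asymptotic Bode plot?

Break frequencies occur at each pole and zero magnitude: 271 rad/s, 1700 rad/s.
The lowest is 271 rad/s.

271 rad/s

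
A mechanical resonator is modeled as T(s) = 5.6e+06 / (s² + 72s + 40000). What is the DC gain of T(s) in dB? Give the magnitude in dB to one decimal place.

T(0) = 5.6e+06 / 40000 = 140
20 log₁₀(140) = 42.92 dB

42.9 dB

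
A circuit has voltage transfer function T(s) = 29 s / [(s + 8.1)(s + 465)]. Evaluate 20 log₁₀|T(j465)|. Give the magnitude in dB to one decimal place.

|j465| = 465
|j465 + 8.1| = √(465² + 8.1²) = 465.1
|j465 + 465| = √(465² + 465²) = 657.6
|T(j465)| = 29 × 465 / (465.1 × 657.6) = 0.044092
20 log₁₀(0.044092) = -27.11 dB

-27.1 dB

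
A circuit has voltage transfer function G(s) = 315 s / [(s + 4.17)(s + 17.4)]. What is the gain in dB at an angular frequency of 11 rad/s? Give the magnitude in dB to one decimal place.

|j11| = 11
|j11 + 4.17| = √(11² + 4.17²) = 11.76
|j11 + 17.4| = √(11² + 17.4²) = 20.59
|G(j11)| = 315 × 11 / (11.76 × 20.59) = 14.308
20 log₁₀(14.308) = 23.11 dB

23.1 dB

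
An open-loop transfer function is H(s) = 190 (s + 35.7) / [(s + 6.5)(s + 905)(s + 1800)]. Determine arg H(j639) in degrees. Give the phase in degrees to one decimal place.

-57.4 deg

∠(j639 + 35.7) = arctan(639/35.7) = 86.80°
∠(j639 + 6.5) = arctan(639/6.5) = 89.42°
∠(j639 + 905) = arctan(639/905) = 35.23°
∠(j639 + 1800) = arctan(639/1800) = 19.54°
∠H(j639) = 86.80° − (89.42° + 35.23° + 19.54°) = -57.38°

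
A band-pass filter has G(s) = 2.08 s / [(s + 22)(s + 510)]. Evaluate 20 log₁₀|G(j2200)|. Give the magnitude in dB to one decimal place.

-60.7 dB

|j2200| = 2200
|j2200 + 22| = √(2200² + 22²) = 2200
|j2200 + 510| = √(2200² + 510²) = 2258
|G(j2200)| = 2.08 × 2200 / (2200 × 2258) = 0.00092098
20 log₁₀(0.00092098) = -60.71 dB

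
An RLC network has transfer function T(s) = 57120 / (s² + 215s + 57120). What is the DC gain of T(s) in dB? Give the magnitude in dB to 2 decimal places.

0.00 dB

T(0) = 57120 / 57120 = 1
20 log₁₀(1) = 0.000 dB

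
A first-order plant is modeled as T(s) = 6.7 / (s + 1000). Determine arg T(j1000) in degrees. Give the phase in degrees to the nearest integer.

∠(j1000 + 1000) = arctan(1000/1000) = 45.00°
∠T(j1000) = −45.00° = -45.00°

-45 deg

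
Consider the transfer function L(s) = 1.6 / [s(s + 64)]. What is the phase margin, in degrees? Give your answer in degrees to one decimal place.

90.0°

Gain crossover: |L(jω)| = 1 at ω ≈ 0.025 rad/s.
∠L(j0.025) = −90° − arctan(0.025/64) ≈ -90.02°
PM = 180° + (-90.02°) = 89.98°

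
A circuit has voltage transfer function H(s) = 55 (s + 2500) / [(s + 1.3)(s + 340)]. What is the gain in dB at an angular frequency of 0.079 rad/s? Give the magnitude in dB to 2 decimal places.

49.84 dB

|j0.079 + 2500| = √(0.079² + 2500²) = 2500
|j0.079 + 1.3| = √(0.079² + 1.3²) = 1.302
|j0.079 + 340| = √(0.079² + 340²) = 340
|H(j0.079)| = 55 × 2500 / (1.302 × 340) = 310.51
20 log₁₀(310.51) = 49.842 dB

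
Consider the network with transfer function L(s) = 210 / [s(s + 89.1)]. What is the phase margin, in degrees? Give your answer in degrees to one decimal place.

Gain crossover: |L(jω)| = 1 at ω ≈ 2.36 rad/sec.
∠L(j2.36) = −90° − arctan(2.36/89.1) ≈ -91.51°
PM = 180° + (-91.51°) = 88.49°

88.5°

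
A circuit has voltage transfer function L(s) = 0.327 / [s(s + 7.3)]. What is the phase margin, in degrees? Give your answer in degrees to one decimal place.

Gain crossover: |L(jω)| = 1 at ω ≈ 0.0448 rad s⁻¹.
∠L(j0.0448) = −90° − arctan(0.0448/7.3) ≈ -90.35°
PM = 180° + (-90.35°) = 89.65°

89.6°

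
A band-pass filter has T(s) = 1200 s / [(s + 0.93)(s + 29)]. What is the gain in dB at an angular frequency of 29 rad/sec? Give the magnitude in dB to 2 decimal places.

29.32 dB

|j29| = 29
|j29 + 0.93| = √(29² + 0.93²) = 29.01
|j29 + 29| = √(29² + 29²) = 41.01
|T(j29)| = 1200 × 29 / (29.01 × 41.01) = 29.245
20 log₁₀(29.245) = 29.321 dB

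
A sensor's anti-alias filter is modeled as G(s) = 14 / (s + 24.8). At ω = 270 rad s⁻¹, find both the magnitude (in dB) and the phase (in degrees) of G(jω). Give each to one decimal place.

|G| = -25.7 dB, ∠G = -84.8 deg

|j270 + 24.8| = √(270² + 24.8²) = 271.1
|G(j270)| = 14 / 271.1 = 0.051634
20 log₁₀(0.051634) = -25.74 dB
∠(j270 + 24.8) = arctan(270/24.8) = 84.75°
∠G(j270) = −84.75° = -84.75°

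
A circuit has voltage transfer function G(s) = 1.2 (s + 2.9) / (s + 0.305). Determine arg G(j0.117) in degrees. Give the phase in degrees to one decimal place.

∠(j0.117 + 2.9) = arctan(0.117/2.9) = 2.31°
∠(j0.117 + 0.305) = arctan(0.117/0.305) = 20.99°
∠G(j0.117) = 2.31° − 20.99° = -18.68°

-18.7°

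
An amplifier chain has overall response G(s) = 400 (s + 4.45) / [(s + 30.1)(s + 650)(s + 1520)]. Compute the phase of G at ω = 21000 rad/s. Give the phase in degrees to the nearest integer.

-174°

∠(j21000 + 4.45) = arctan(21000/4.45) = 89.99°
∠(j21000 + 30.1) = arctan(21000/30.1) = 89.92°
∠(j21000 + 650) = arctan(21000/650) = 88.23°
∠(j21000 + 1520) = arctan(21000/1520) = 85.86°
∠G(j21000) = 89.99° − (89.92° + 88.23° + 85.86°) = -174.02°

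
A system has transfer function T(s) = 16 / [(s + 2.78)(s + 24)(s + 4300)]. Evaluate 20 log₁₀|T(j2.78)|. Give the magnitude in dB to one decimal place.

|j2.78 + 2.78| = √(2.78² + 2.78²) = 3.932
|j2.78 + 24| = √(2.78² + 24²) = 24.16
|j2.78 + 4300| = √(2.78² + 4300²) = 4300
|T(j2.78)| = 16 / (3.932 × 24.16 × 4300) = 3.9173e-05
20 log₁₀(3.9173e-05) = -88.14 dB

-88.1 dB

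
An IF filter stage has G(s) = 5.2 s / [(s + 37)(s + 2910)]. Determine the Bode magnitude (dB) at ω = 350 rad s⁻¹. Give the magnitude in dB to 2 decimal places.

-55.07 dB

|j350| = 350
|j350 + 37| = √(350² + 37²) = 352
|j350 + 2910| = √(350² + 2910²) = 2931
|G(j350)| = 5.2 × 350 / (352 × 2931) = 0.0017643
20 log₁₀(0.0017643) = -55.068 dB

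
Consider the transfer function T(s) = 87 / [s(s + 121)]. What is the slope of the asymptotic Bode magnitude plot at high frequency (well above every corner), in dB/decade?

With 0 zeros and 2 poles, the high-frequency asymptotic slope is 20 × (0 − 2) = -40 dB/decade.

-40 dB/decade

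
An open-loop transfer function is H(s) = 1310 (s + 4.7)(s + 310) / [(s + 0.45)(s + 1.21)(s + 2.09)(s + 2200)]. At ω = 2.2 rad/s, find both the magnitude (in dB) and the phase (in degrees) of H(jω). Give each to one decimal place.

|H| = 35.0 dB, ∠H = -160.7°

|j2.2 + 4.7| = √(2.2² + 4.7²) = 5.189
|j2.2 + 310| = √(2.2² + 310²) = 310
|j2.2 + 0.45| = √(2.2² + 0.45²) = 2.246
|j2.2 + 1.21| = √(2.2² + 1.21²) = 2.511
|j2.2 + 2.09| = √(2.2² + 2.09²) = 3.034
|j2.2 + 2200| = √(2.2² + 2200²) = 2200
|H(j2.2)| = 1310 × 5.189 × 310 / (2.246 × 2.511 × 3.034 × 2200) = 55.991
20 log₁₀(55.991) = 34.96 dB
∠(j2.2 + 4.7) = arctan(2.2/4.7) = 25.08°
∠(j2.2 + 310) = arctan(2.2/310) = 0.41°
∠(j2.2 + 0.45) = arctan(2.2/0.45) = 78.44°
∠(j2.2 + 1.21) = arctan(2.2/1.21) = 61.19°
∠(j2.2 + 2.09) = arctan(2.2/2.09) = 46.47°
∠(j2.2 + 2200) = arctan(2.2/2200) = 0.06°
∠H(j2.2) = 25.08° + 0.41° − (78.44° + 61.19° + 46.47° + 0.06°) = -160.66°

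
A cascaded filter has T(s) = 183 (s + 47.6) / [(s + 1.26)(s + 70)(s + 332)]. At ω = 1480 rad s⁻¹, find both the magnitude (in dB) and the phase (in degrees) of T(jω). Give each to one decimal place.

|j1480 + 47.6| = √(1480² + 47.6²) = 1481
|j1480 + 1.26| = √(1480² + 1.26²) = 1480
|j1480 + 70| = √(1480² + 70²) = 1482
|j1480 + 332| = √(1480² + 332²) = 1517
|T(j1480)| = 183 × 1481 / (1480 × 1482 × 1517) = 8.1471e-05
20 log₁₀(8.1471e-05) = -81.78 dB
∠(j1480 + 47.6) = arctan(1480/47.6) = 88.16°
∠(j1480 + 1.26) = arctan(1480/1.26) = 89.95°
∠(j1480 + 70) = arctan(1480/70) = 87.29°
∠(j1480 + 332) = arctan(1480/332) = 77.36°
∠T(j1480) = 88.16° − (89.95° + 87.29° + 77.36°) = -166.44°

|T| = -81.8 dB, ∠T = -166.4 deg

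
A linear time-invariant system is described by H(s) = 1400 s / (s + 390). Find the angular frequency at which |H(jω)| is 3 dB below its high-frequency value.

390 rad s⁻¹

For a single-pole high-pass, the −3 dB point is at the pole: ω = 390 rad s⁻¹.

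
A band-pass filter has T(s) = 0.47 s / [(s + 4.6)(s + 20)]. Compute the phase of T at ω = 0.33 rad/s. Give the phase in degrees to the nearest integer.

85°

∠(j0.33) = 90.00°
∠(j0.33 + 4.6) = arctan(0.33/4.6) = 4.10°
∠(j0.33 + 20) = arctan(0.33/20) = 0.95°
∠T(j0.33) = 90.00° − (4.10° + 0.95°) = 84.95°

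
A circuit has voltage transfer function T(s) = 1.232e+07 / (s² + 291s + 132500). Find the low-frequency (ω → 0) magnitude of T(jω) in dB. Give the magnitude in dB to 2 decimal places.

39.37 dB

T(0) = 1.232e+07 / 132500 = 92.981
20 log₁₀(92.981) = 39.368 dB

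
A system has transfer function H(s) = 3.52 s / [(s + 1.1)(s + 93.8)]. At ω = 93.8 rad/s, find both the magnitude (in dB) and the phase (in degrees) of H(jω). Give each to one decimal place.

|j93.8| = 93.8
|j93.8 + 1.1| = √(93.8² + 1.1²) = 93.81
|j93.8 + 93.8| = √(93.8² + 93.8²) = 132.7
|H(j93.8)| = 3.52 × 93.8 / (93.81 × 132.7) = 0.026534
20 log₁₀(0.026534) = -31.52 dB
∠(j93.8) = 90.00°
∠(j93.8 + 1.1) = arctan(93.8/1.1) = 89.33°
∠(j93.8 + 93.8) = arctan(93.8/93.8) = 45.00°
∠H(j93.8) = 90.00° − (89.33° + 45.00°) = -44.33°

|H| = -31.5 dB, ∠H = -44.3°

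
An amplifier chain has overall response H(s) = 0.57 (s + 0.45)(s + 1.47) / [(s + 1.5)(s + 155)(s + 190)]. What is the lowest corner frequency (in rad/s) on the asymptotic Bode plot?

0.45 rad/s

Break frequencies occur at each pole and zero magnitude: 0.45 rad/s, 1.47 rad/s, 1.5 rad/s, 155 rad/s, 190 rad/s.
The lowest is 0.45 rad/s.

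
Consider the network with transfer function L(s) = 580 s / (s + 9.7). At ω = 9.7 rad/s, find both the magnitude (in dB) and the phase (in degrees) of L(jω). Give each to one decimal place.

|j9.7| = 9.7
|j9.7 + 9.7| = √(9.7² + 9.7²) = 13.72
|L(j9.7)| = 580 × 9.7 / 13.72 = 410.12
20 log₁₀(410.12) = 52.26 dB
∠(j9.7) = 90.00°
∠(j9.7 + 9.7) = arctan(9.7/9.7) = 45.00°
∠L(j9.7) = 90.00° − 45.00° = 45.00°

|L| = 52.3 dB, ∠L = 45.0°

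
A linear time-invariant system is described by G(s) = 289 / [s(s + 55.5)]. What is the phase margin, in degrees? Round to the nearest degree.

Gain crossover: |G(jω)| = 1 at ω ≈ 5.18 rad/s.
∠G(j5.18) = −90° − arctan(5.18/55.5) ≈ -95.34°
PM = 180° + (-95.34°) = 84.66°

85 deg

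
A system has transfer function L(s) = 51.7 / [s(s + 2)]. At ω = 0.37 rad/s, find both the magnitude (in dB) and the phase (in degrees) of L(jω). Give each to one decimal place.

|L| = 36.7 dB, ∠L = -100.5 deg

|j0.37 + 2| = √(0.37² + 2²) = 2.034
|j0.37| = 0.37
|L(j0.37)| = 51.7 / (2.034 × 0.37) = 68.699
20 log₁₀(68.699) = 36.74 dB
∠(j0.37 + 2) = arctan(0.37/2) = 10.48°
∠(j0.37) = 90.00°
∠L(j0.37) = − (10.48° + 90.00°) = -100.48°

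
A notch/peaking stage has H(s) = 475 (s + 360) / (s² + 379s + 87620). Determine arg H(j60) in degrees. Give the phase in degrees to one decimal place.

-5.7°

∠(j60 + 360) = arctan(60/360) = 9.46°
∠[(j60)² + 379(j60) + 87620] = ∠[84020 + j22740] = 15.14°
∠H(j60) = 9.46° − 15.14° = -5.68°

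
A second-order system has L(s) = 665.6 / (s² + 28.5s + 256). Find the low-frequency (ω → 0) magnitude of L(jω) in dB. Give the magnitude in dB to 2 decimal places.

L(0) = 665.6 / 256 = 2.6
20 log₁₀(2.6) = 8.299 dB

8.30 dB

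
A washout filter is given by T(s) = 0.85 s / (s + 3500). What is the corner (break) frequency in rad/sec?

The single real pole at s = −3500 gives a corner at ω = 3500 rad/sec.

3500 rad/sec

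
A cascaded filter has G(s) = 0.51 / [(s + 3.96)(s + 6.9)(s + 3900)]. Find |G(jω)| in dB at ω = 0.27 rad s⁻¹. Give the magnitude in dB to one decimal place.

|j0.27 + 3.96| = √(0.27² + 3.96²) = 3.969
|j0.27 + 6.9| = √(0.27² + 6.9²) = 6.905
|j0.27 + 3900| = √(0.27² + 3900²) = 3900
|G(j0.27)| = 0.51 / (3.969 × 6.905 × 3900) = 4.7711e-06
20 log₁₀(4.7711e-06) = -106.43 dB

-106.4 dB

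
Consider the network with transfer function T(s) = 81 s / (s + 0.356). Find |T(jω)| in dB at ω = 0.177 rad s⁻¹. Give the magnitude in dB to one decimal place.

|j0.177| = 0.177
|j0.177 + 0.356| = √(0.177² + 0.356²) = 0.3976
|T(j0.177)| = 81 × 0.177 / 0.3976 = 36.061
20 log₁₀(36.061) = 31.14 dB

31.1 dB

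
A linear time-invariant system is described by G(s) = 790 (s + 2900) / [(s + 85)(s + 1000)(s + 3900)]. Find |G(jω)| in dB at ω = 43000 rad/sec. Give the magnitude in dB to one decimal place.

-127.4 dB

|j43000 + 2900| = √(43000² + 2900²) = 4.31e+04
|j43000 + 85| = √(43000² + 85²) = 4.3e+04
|j43000 + 1000| = √(43000² + 1000²) = 4.301e+04
|j43000 + 3900| = √(43000² + 3900²) = 4.318e+04
|G(j43000)| = 790 × 4.31e+04 / (4.3e+04 × 4.301e+04 × 4.318e+04) = 4.2636e-07
20 log₁₀(4.2636e-07) = -127.40 dB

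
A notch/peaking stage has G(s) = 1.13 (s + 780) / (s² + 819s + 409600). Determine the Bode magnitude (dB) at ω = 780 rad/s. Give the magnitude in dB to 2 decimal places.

|j780 + 780| = √(780² + 780²) = 1103
|(j780)² + 819(j780) + 409600| = |-1.988e+05 + j6.3882e+05| = 6.69e+05
|G(j780)| = 1.13 × 1103 / 6.69e+05 = 0.0018631
20 log₁₀(0.0018631) = -54.595 dB

-54.60 dB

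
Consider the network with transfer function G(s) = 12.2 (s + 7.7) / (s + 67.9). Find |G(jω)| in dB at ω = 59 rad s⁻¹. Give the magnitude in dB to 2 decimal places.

|j59 + 7.7| = √(59² + 7.7²) = 59.5
|j59 + 67.9| = √(59² + 67.9²) = 89.95
|G(j59)| = 12.2 × 59.5 / 89.95 = 8.0699
20 log₁₀(8.0699) = 18.137 dB

18.14 dB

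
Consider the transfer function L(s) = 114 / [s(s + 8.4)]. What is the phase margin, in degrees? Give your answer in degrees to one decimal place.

42.5°

Gain crossover: |L(jω)| = 1 at ω ≈ 9.17 rad/s.
∠L(j9.17) = −90° − arctan(9.17/8.4) ≈ -137.50°
PM = 180° + (-137.50°) = 42.50°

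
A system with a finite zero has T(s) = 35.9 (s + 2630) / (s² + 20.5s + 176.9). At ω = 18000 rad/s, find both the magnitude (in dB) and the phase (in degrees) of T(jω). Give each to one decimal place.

|T| = -53.9 dB, ∠T = -98.2 deg

|j18000 + 2630| = √(18000² + 2630²) = 1.819e+04
|(j18000)² + 20.5(j18000) + 176.9| = |-3.24e+08 + j3.69e+05| = 3.24e+08
|T(j18000)| = 35.9 × 1.819e+04 / 3.24e+08 = 0.0020156
20 log₁₀(0.0020156) = -53.91 dB
∠(j18000 + 2630) = arctan(18000/2630) = 81.69°
∠[(j18000)² + 20.5(j18000) + 176.9] = ∠[-3.24e+08 + j3.69e+05] = 179.93°
∠T(j18000) = 81.69° − 179.93° = -98.25°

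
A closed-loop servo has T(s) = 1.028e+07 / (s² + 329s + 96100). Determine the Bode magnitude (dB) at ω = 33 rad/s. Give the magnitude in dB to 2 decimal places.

|(j33)² + 329(j33) + 96100| = |95011 + j10857| = 9.563e+04
|T(j33)| = 1.028e+07 / 9.563e+04 = 107.5
20 log₁₀(107.5) = 40.628 dB

40.63 dB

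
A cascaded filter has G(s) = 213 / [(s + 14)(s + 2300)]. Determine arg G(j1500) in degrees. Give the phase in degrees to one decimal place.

-122.6°

∠(j1500 + 14) = arctan(1500/14) = 89.47°
∠(j1500 + 2300) = arctan(1500/2300) = 33.11°
∠G(j1500) = − (89.47° + 33.11°) = -122.58°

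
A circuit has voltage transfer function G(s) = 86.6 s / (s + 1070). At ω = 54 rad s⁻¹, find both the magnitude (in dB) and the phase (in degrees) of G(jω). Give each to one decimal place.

|j54| = 54
|j54 + 1070| = √(54² + 1070²) = 1071
|G(j54)| = 86.6 × 54 / 1071 = 4.3649
20 log₁₀(4.3649) = 12.80 dB
∠(j54) = 90.00°
∠(j54 + 1070) = arctan(54/1070) = 2.89°
∠G(j54) = 90.00° − 2.89° = 87.11°

|G| = 12.8 dB, ∠G = 87.1°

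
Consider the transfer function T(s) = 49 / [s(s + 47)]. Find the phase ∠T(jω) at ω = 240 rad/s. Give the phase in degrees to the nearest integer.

∠(j240 + 47) = arctan(240/47) = 78.92°
∠(j240) = 90.00°
∠T(j240) = − (78.92° + 90.00°) = -168.92°

-169°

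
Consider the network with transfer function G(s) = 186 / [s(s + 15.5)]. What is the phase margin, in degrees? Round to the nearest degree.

57 deg

Gain crossover: |G(jω)| = 1 at ω ≈ 10.1 rad/s.
∠G(j10.1) = −90° − arctan(10.1/15.5) ≈ -123.00°
PM = 180° + (-123.00°) = 57.00°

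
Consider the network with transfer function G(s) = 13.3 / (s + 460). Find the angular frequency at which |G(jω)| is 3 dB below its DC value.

For a single-pole low-pass, the −3 dB point is at the pole: ω = 460 rad/sec.

460 rad/sec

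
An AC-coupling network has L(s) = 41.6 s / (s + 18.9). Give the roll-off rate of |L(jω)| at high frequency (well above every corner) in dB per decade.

With 1 zero and 1 pole, the high-frequency asymptotic slope is 20 × (1 − 1) = 0 dB/decade.

0 dB/decade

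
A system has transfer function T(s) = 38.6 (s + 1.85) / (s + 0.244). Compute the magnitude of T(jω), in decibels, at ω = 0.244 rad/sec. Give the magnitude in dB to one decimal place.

46.4 dB

|j0.244 + 1.85| = √(0.244² + 1.85²) = 1.866
|j0.244 + 0.244| = √(0.244² + 0.244²) = 0.3451
|T(j0.244)| = 38.6 × 1.866 / 0.3451 = 208.74
20 log₁₀(208.74) = 46.39 dB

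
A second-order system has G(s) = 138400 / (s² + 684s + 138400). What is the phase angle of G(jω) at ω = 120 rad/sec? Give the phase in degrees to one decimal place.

-33.5°

∠[(j120)² + 684(j120) + 138400] = ∠[1.24e+05 + j82080] = 33.50°
∠G(j120) = −33.50° = -33.50°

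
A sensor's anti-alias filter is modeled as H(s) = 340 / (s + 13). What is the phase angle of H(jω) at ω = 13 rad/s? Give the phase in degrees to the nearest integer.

-45°

∠(j13 + 13) = arctan(13/13) = 45.00°
∠H(j13) = −45.00° = -45.00°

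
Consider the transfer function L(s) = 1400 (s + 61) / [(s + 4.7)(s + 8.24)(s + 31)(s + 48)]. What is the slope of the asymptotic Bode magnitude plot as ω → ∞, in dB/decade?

-60 dB/decade

With 1 zero and 4 poles, the high-frequency asymptotic slope is 20 × (1 − 4) = -60 dB/decade.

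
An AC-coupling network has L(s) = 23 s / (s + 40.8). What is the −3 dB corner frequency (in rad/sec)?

40.8 rad/sec

For a single-pole high-pass, the −3 dB point is at the pole: ω = 40.8 rad/sec.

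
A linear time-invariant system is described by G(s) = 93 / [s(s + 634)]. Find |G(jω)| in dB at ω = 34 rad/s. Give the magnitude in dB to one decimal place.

|j34 + 634| = √(34² + 634²) = 634.9
|j34| = 34
|G(j34)| = 93 / (634.9 × 34) = 0.0043082
20 log₁₀(0.0043082) = -47.31 dB

-47.3 dB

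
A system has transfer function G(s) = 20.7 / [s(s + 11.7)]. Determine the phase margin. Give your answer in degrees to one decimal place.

81.5°

Gain crossover: |G(jω)| = 1 at ω ≈ 1.75 rad/s.
∠G(j1.75) = −90° − arctan(1.75/11.7) ≈ -98.51°
PM = 180° + (-98.51°) = 81.49°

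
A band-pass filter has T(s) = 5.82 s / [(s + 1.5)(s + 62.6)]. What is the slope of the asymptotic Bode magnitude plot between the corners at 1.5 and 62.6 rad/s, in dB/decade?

0 dB/decade

In this band the factors already past their corner are: 1 differentiator zero, pole at 1.5; net slope = 0 dB/decade.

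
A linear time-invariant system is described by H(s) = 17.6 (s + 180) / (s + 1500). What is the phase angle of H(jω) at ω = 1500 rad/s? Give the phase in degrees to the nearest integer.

38°

∠(j1500 + 180) = arctan(1500/180) = 83.16°
∠(j1500 + 1500) = arctan(1500/1500) = 45.00°
∠H(j1500) = 83.16° − 45.00° = 38.16°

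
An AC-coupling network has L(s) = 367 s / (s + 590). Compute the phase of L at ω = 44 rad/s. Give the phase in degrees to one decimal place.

∠(j44) = 90.00°
∠(j44 + 590) = arctan(44/590) = 4.27°
∠L(j44) = 90.00° − 4.27° = 85.73°

85.7 deg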